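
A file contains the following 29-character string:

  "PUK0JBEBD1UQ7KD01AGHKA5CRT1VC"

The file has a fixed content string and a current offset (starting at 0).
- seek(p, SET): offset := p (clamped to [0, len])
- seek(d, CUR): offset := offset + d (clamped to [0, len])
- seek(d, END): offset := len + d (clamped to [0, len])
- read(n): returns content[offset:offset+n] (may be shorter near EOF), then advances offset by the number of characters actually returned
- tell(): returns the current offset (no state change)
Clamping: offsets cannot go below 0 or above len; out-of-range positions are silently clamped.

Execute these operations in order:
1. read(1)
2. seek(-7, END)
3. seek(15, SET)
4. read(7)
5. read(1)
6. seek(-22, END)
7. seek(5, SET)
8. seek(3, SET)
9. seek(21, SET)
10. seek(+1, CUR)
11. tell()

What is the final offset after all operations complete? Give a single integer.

After 1 (read(1)): returned 'P', offset=1
After 2 (seek(-7, END)): offset=22
After 3 (seek(15, SET)): offset=15
After 4 (read(7)): returned '01AGHKA', offset=22
After 5 (read(1)): returned '5', offset=23
After 6 (seek(-22, END)): offset=7
After 7 (seek(5, SET)): offset=5
After 8 (seek(3, SET)): offset=3
After 9 (seek(21, SET)): offset=21
After 10 (seek(+1, CUR)): offset=22
After 11 (tell()): offset=22

Answer: 22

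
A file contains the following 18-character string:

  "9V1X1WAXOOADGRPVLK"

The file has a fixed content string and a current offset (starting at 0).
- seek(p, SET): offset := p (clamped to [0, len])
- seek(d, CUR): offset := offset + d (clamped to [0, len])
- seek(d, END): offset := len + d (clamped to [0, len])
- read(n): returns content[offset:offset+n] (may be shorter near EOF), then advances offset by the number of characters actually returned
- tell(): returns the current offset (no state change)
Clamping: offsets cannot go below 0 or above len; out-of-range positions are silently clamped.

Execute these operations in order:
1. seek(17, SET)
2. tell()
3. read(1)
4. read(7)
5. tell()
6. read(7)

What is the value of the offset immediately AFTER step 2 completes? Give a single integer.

After 1 (seek(17, SET)): offset=17
After 2 (tell()): offset=17

Answer: 17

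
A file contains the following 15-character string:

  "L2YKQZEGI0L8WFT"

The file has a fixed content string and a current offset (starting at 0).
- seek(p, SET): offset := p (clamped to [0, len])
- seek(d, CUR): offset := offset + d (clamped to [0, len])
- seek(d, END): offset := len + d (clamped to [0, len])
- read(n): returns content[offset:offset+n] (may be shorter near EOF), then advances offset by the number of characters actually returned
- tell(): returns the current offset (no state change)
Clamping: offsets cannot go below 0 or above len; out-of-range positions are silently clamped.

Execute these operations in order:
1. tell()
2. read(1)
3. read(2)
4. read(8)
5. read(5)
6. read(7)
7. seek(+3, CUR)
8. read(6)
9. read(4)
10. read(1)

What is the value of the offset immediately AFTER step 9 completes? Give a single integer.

After 1 (tell()): offset=0
After 2 (read(1)): returned 'L', offset=1
After 3 (read(2)): returned '2Y', offset=3
After 4 (read(8)): returned 'KQZEGI0L', offset=11
After 5 (read(5)): returned '8WFT', offset=15
After 6 (read(7)): returned '', offset=15
After 7 (seek(+3, CUR)): offset=15
After 8 (read(6)): returned '', offset=15
After 9 (read(4)): returned '', offset=15

Answer: 15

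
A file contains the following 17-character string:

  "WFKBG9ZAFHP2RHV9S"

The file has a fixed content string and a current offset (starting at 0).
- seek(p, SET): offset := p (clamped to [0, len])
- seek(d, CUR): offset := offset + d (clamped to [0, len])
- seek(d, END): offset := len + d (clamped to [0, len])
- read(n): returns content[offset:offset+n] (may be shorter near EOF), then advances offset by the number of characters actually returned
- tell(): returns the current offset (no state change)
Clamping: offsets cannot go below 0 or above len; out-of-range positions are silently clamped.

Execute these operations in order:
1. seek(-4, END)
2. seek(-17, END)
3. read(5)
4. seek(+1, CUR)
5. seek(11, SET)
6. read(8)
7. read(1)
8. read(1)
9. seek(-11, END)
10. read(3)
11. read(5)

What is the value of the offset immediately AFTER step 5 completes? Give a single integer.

Answer: 11

Derivation:
After 1 (seek(-4, END)): offset=13
After 2 (seek(-17, END)): offset=0
After 3 (read(5)): returned 'WFKBG', offset=5
After 4 (seek(+1, CUR)): offset=6
After 5 (seek(11, SET)): offset=11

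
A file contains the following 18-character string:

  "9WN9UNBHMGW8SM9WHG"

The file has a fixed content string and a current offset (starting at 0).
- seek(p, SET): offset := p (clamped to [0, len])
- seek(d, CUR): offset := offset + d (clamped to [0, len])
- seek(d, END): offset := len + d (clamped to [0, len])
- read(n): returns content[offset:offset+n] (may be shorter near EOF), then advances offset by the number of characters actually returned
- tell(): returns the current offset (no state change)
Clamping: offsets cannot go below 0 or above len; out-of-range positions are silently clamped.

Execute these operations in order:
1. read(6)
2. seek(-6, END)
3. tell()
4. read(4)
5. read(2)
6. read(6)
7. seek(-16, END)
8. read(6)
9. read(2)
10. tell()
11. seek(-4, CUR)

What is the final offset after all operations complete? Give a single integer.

After 1 (read(6)): returned '9WN9UN', offset=6
After 2 (seek(-6, END)): offset=12
After 3 (tell()): offset=12
After 4 (read(4)): returned 'SM9W', offset=16
After 5 (read(2)): returned 'HG', offset=18
After 6 (read(6)): returned '', offset=18
After 7 (seek(-16, END)): offset=2
After 8 (read(6)): returned 'N9UNBH', offset=8
After 9 (read(2)): returned 'MG', offset=10
After 10 (tell()): offset=10
After 11 (seek(-4, CUR)): offset=6

Answer: 6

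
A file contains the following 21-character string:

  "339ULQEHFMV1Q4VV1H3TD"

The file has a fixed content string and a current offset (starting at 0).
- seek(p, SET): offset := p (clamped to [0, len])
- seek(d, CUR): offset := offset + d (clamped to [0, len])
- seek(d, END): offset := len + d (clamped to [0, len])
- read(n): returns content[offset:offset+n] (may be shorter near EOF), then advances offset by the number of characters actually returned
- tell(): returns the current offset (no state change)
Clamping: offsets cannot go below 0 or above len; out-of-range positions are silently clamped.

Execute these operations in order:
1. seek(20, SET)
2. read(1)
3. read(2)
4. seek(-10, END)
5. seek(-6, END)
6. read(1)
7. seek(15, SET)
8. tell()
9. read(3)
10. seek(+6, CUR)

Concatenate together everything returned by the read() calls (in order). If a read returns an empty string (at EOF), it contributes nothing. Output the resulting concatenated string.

Answer: DVV1H

Derivation:
After 1 (seek(20, SET)): offset=20
After 2 (read(1)): returned 'D', offset=21
After 3 (read(2)): returned '', offset=21
After 4 (seek(-10, END)): offset=11
After 5 (seek(-6, END)): offset=15
After 6 (read(1)): returned 'V', offset=16
After 7 (seek(15, SET)): offset=15
After 8 (tell()): offset=15
After 9 (read(3)): returned 'V1H', offset=18
After 10 (seek(+6, CUR)): offset=21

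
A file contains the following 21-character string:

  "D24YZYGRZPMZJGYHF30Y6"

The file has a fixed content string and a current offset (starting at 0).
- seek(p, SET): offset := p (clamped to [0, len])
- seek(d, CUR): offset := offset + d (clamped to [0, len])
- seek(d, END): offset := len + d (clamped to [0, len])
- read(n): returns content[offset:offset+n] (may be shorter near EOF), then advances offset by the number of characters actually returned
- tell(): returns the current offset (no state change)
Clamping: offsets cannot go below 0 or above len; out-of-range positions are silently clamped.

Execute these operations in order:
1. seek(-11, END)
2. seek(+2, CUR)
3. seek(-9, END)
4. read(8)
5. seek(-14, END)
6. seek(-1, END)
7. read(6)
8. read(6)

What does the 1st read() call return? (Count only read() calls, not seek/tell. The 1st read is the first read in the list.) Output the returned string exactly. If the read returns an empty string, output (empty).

After 1 (seek(-11, END)): offset=10
After 2 (seek(+2, CUR)): offset=12
After 3 (seek(-9, END)): offset=12
After 4 (read(8)): returned 'JGYHF30Y', offset=20
After 5 (seek(-14, END)): offset=7
After 6 (seek(-1, END)): offset=20
After 7 (read(6)): returned '6', offset=21
After 8 (read(6)): returned '', offset=21

Answer: JGYHF30Y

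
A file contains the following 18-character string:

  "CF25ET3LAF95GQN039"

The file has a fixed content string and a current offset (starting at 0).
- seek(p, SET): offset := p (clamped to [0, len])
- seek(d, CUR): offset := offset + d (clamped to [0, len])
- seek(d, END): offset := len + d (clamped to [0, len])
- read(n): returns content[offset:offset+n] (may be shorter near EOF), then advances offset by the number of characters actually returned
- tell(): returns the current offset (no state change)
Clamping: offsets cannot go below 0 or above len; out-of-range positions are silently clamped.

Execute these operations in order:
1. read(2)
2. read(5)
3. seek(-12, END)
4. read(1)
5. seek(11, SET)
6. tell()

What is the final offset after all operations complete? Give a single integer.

After 1 (read(2)): returned 'CF', offset=2
After 2 (read(5)): returned '25ET3', offset=7
After 3 (seek(-12, END)): offset=6
After 4 (read(1)): returned '3', offset=7
After 5 (seek(11, SET)): offset=11
After 6 (tell()): offset=11

Answer: 11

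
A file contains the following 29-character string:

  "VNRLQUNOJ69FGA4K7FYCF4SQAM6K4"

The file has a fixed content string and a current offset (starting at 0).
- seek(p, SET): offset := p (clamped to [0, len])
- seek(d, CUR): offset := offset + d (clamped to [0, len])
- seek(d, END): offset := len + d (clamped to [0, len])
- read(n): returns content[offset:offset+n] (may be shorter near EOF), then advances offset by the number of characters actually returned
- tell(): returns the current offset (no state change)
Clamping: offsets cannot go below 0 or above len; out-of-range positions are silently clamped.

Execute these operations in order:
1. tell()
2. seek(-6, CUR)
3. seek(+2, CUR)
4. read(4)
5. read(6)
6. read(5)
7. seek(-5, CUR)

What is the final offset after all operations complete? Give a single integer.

Answer: 12

Derivation:
After 1 (tell()): offset=0
After 2 (seek(-6, CUR)): offset=0
After 3 (seek(+2, CUR)): offset=2
After 4 (read(4)): returned 'RLQU', offset=6
After 5 (read(6)): returned 'NOJ69F', offset=12
After 6 (read(5)): returned 'GA4K7', offset=17
After 7 (seek(-5, CUR)): offset=12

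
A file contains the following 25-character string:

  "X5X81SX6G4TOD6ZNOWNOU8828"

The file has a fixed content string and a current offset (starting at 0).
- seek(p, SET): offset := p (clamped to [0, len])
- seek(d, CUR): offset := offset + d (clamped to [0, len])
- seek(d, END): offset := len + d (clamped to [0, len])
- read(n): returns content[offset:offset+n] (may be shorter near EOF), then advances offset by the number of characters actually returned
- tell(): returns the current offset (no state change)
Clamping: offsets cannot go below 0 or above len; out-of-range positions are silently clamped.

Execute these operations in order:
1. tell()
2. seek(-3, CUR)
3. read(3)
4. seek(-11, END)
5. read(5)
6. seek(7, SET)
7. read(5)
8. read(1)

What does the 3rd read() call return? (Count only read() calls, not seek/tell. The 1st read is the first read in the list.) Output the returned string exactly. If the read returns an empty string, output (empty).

After 1 (tell()): offset=0
After 2 (seek(-3, CUR)): offset=0
After 3 (read(3)): returned 'X5X', offset=3
After 4 (seek(-11, END)): offset=14
After 5 (read(5)): returned 'ZNOWN', offset=19
After 6 (seek(7, SET)): offset=7
After 7 (read(5)): returned '6G4TO', offset=12
After 8 (read(1)): returned 'D', offset=13

Answer: 6G4TO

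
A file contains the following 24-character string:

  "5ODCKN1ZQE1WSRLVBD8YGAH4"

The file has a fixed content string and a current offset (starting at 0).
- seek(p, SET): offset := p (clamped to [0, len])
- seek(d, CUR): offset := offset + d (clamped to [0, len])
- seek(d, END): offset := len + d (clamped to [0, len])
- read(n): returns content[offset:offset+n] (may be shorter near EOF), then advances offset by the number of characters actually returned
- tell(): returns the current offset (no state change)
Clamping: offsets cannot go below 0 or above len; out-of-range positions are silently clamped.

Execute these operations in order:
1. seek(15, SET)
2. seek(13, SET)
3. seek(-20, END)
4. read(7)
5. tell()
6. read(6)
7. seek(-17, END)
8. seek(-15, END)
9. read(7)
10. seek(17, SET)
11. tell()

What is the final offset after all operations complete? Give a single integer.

Answer: 17

Derivation:
After 1 (seek(15, SET)): offset=15
After 2 (seek(13, SET)): offset=13
After 3 (seek(-20, END)): offset=4
After 4 (read(7)): returned 'KN1ZQE1', offset=11
After 5 (tell()): offset=11
After 6 (read(6)): returned 'WSRLVB', offset=17
After 7 (seek(-17, END)): offset=7
After 8 (seek(-15, END)): offset=9
After 9 (read(7)): returned 'E1WSRLV', offset=16
After 10 (seek(17, SET)): offset=17
After 11 (tell()): offset=17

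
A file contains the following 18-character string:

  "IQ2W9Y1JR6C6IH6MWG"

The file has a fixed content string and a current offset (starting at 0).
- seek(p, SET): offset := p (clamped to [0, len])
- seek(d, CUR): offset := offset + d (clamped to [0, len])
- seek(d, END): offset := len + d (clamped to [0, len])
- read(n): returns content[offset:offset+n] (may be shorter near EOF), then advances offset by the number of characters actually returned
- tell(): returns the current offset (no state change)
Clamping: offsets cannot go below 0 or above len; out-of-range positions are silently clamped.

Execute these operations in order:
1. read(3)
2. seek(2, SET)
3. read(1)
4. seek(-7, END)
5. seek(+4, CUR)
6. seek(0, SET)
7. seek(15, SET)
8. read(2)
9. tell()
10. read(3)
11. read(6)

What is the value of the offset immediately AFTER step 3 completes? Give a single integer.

After 1 (read(3)): returned 'IQ2', offset=3
After 2 (seek(2, SET)): offset=2
After 3 (read(1)): returned '2', offset=3

Answer: 3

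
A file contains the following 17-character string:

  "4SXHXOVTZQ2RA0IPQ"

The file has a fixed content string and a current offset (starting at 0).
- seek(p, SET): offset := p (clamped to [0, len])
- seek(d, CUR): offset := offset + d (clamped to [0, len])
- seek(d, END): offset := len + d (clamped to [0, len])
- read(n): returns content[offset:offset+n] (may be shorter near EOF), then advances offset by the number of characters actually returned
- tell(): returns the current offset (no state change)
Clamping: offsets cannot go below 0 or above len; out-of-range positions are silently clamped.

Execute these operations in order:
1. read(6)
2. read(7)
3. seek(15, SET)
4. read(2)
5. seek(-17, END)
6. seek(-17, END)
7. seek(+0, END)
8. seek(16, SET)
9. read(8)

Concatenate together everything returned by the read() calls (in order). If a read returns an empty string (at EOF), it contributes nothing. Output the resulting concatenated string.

After 1 (read(6)): returned '4SXHXO', offset=6
After 2 (read(7)): returned 'VTZQ2RA', offset=13
After 3 (seek(15, SET)): offset=15
After 4 (read(2)): returned 'PQ', offset=17
After 5 (seek(-17, END)): offset=0
After 6 (seek(-17, END)): offset=0
After 7 (seek(+0, END)): offset=17
After 8 (seek(16, SET)): offset=16
After 9 (read(8)): returned 'Q', offset=17

Answer: 4SXHXOVTZQ2RAPQQ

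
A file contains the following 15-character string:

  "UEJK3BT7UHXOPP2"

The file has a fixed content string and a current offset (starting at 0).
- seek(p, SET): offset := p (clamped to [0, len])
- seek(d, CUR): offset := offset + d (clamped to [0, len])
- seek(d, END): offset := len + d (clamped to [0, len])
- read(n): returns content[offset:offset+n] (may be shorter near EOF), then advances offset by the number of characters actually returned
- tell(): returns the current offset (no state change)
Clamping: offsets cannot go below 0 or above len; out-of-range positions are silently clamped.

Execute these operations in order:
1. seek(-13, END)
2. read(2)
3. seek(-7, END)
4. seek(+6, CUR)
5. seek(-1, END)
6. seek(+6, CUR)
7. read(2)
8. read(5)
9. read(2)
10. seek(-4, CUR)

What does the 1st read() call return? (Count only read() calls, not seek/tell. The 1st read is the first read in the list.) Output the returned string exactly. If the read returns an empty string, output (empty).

Answer: JK

Derivation:
After 1 (seek(-13, END)): offset=2
After 2 (read(2)): returned 'JK', offset=4
After 3 (seek(-7, END)): offset=8
After 4 (seek(+6, CUR)): offset=14
After 5 (seek(-1, END)): offset=14
After 6 (seek(+6, CUR)): offset=15
After 7 (read(2)): returned '', offset=15
After 8 (read(5)): returned '', offset=15
After 9 (read(2)): returned '', offset=15
After 10 (seek(-4, CUR)): offset=11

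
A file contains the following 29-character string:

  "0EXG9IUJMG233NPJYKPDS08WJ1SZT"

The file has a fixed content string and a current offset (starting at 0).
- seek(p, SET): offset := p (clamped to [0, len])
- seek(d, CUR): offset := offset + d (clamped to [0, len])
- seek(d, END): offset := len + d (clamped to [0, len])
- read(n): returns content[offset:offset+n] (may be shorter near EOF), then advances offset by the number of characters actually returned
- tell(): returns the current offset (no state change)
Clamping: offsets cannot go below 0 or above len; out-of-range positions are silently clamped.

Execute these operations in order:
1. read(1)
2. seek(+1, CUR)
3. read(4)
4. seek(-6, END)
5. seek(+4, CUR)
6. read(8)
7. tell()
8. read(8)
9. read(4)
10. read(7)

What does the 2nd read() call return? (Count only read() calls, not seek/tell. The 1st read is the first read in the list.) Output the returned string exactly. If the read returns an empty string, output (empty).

After 1 (read(1)): returned '0', offset=1
After 2 (seek(+1, CUR)): offset=2
After 3 (read(4)): returned 'XG9I', offset=6
After 4 (seek(-6, END)): offset=23
After 5 (seek(+4, CUR)): offset=27
After 6 (read(8)): returned 'ZT', offset=29
After 7 (tell()): offset=29
After 8 (read(8)): returned '', offset=29
After 9 (read(4)): returned '', offset=29
After 10 (read(7)): returned '', offset=29

Answer: XG9I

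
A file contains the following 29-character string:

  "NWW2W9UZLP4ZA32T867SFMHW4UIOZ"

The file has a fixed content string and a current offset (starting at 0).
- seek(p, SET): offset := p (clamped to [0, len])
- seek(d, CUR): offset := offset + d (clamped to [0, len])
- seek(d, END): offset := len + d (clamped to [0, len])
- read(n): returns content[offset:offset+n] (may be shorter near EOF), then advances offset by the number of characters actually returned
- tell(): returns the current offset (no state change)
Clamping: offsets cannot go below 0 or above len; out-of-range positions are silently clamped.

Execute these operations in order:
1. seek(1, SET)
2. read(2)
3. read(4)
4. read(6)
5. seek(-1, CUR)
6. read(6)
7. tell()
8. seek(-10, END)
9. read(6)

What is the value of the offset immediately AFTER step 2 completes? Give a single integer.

After 1 (seek(1, SET)): offset=1
After 2 (read(2)): returned 'WW', offset=3

Answer: 3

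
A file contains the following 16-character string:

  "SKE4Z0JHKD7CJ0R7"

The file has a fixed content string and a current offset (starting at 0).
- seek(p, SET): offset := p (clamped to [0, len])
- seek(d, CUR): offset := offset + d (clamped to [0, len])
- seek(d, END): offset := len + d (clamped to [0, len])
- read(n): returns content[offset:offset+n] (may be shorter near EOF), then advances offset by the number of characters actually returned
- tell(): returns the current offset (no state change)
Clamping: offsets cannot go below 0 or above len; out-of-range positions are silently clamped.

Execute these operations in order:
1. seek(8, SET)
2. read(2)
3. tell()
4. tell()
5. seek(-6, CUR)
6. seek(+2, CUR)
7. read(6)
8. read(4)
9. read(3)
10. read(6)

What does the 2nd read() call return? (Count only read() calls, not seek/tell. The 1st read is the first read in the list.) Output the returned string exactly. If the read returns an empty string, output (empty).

Answer: JHKD7C

Derivation:
After 1 (seek(8, SET)): offset=8
After 2 (read(2)): returned 'KD', offset=10
After 3 (tell()): offset=10
After 4 (tell()): offset=10
After 5 (seek(-6, CUR)): offset=4
After 6 (seek(+2, CUR)): offset=6
After 7 (read(6)): returned 'JHKD7C', offset=12
After 8 (read(4)): returned 'J0R7', offset=16
After 9 (read(3)): returned '', offset=16
After 10 (read(6)): returned '', offset=16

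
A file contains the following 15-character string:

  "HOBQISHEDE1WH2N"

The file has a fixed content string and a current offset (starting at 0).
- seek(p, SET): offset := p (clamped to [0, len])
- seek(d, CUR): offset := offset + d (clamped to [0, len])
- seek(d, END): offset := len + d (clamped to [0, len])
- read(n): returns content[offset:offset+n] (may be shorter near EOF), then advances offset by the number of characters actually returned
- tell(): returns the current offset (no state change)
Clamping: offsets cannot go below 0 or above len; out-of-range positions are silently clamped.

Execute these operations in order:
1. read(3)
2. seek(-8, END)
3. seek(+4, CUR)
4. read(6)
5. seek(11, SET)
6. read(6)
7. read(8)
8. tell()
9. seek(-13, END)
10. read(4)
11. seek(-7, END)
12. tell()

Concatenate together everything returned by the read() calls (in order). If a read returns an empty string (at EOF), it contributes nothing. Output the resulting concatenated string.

After 1 (read(3)): returned 'HOB', offset=3
After 2 (seek(-8, END)): offset=7
After 3 (seek(+4, CUR)): offset=11
After 4 (read(6)): returned 'WH2N', offset=15
After 5 (seek(11, SET)): offset=11
After 6 (read(6)): returned 'WH2N', offset=15
After 7 (read(8)): returned '', offset=15
After 8 (tell()): offset=15
After 9 (seek(-13, END)): offset=2
After 10 (read(4)): returned 'BQIS', offset=6
After 11 (seek(-7, END)): offset=8
After 12 (tell()): offset=8

Answer: HOBWH2NWH2NBQIS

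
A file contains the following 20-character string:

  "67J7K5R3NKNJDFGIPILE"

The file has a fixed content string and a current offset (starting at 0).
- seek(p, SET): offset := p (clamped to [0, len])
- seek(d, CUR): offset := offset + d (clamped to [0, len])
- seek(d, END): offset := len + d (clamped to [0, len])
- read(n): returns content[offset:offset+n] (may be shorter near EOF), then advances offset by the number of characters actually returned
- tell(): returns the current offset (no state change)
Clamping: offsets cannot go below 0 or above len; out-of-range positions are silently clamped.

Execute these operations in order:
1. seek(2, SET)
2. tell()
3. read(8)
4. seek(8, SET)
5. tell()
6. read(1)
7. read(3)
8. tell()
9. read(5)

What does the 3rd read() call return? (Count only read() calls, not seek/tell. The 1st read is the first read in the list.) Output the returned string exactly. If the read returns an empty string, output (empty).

Answer: KNJ

Derivation:
After 1 (seek(2, SET)): offset=2
After 2 (tell()): offset=2
After 3 (read(8)): returned 'J7K5R3NK', offset=10
After 4 (seek(8, SET)): offset=8
After 5 (tell()): offset=8
After 6 (read(1)): returned 'N', offset=9
After 7 (read(3)): returned 'KNJ', offset=12
After 8 (tell()): offset=12
After 9 (read(5)): returned 'DFGIP', offset=17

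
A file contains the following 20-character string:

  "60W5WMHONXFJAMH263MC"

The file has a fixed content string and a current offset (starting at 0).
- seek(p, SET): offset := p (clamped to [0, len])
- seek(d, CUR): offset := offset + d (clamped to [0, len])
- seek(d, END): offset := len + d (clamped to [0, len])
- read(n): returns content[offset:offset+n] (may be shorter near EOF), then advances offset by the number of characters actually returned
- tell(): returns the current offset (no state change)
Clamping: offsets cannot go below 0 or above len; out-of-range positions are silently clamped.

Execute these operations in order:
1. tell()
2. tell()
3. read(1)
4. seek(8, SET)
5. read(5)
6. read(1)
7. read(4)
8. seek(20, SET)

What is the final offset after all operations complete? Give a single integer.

Answer: 20

Derivation:
After 1 (tell()): offset=0
After 2 (tell()): offset=0
After 3 (read(1)): returned '6', offset=1
After 4 (seek(8, SET)): offset=8
After 5 (read(5)): returned 'NXFJA', offset=13
After 6 (read(1)): returned 'M', offset=14
After 7 (read(4)): returned 'H263', offset=18
After 8 (seek(20, SET)): offset=20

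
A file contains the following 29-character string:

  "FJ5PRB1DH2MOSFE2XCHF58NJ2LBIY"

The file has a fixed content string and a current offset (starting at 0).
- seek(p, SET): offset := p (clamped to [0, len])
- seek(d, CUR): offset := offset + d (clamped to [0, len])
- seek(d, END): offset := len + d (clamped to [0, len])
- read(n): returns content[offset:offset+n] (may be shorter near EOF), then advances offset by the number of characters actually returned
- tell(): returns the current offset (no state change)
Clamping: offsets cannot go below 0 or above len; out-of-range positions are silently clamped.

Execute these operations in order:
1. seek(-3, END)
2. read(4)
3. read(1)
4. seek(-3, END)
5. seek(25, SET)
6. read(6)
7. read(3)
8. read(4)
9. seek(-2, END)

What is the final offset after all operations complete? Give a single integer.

After 1 (seek(-3, END)): offset=26
After 2 (read(4)): returned 'BIY', offset=29
After 3 (read(1)): returned '', offset=29
After 4 (seek(-3, END)): offset=26
After 5 (seek(25, SET)): offset=25
After 6 (read(6)): returned 'LBIY', offset=29
After 7 (read(3)): returned '', offset=29
After 8 (read(4)): returned '', offset=29
After 9 (seek(-2, END)): offset=27

Answer: 27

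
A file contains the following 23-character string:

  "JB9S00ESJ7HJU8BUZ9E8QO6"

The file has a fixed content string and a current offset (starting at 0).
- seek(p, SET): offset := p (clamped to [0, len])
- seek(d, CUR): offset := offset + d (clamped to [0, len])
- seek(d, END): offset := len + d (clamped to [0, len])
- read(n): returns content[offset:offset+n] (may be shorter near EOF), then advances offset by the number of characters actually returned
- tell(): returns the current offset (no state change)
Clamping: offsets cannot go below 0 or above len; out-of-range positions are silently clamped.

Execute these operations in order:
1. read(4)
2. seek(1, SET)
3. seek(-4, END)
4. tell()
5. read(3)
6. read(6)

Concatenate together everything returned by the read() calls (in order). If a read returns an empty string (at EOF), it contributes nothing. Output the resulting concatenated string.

After 1 (read(4)): returned 'JB9S', offset=4
After 2 (seek(1, SET)): offset=1
After 3 (seek(-4, END)): offset=19
After 4 (tell()): offset=19
After 5 (read(3)): returned '8QO', offset=22
After 6 (read(6)): returned '6', offset=23

Answer: JB9S8QO6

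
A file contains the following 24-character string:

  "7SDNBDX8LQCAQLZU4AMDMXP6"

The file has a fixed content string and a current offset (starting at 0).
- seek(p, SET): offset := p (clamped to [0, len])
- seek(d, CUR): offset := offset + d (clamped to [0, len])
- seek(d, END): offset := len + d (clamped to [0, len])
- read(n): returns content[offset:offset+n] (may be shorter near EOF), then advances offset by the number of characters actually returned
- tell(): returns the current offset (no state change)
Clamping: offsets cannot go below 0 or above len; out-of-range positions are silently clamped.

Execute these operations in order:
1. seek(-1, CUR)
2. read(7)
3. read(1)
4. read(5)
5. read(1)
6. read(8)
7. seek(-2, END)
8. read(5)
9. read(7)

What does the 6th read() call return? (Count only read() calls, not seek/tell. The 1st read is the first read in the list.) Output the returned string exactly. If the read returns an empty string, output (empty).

After 1 (seek(-1, CUR)): offset=0
After 2 (read(7)): returned '7SDNBDX', offset=7
After 3 (read(1)): returned '8', offset=8
After 4 (read(5)): returned 'LQCAQ', offset=13
After 5 (read(1)): returned 'L', offset=14
After 6 (read(8)): returned 'ZU4AMDMX', offset=22
After 7 (seek(-2, END)): offset=22
After 8 (read(5)): returned 'P6', offset=24
After 9 (read(7)): returned '', offset=24

Answer: P6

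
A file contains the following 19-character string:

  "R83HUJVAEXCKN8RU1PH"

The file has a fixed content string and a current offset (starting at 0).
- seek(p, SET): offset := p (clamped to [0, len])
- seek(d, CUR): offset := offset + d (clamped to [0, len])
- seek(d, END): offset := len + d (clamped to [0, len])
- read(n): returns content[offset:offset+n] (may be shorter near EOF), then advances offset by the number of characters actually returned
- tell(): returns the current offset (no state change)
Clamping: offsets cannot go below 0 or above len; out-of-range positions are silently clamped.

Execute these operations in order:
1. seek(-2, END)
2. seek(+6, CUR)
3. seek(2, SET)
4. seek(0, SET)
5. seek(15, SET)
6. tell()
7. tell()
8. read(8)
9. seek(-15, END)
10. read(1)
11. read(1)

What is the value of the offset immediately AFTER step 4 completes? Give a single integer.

After 1 (seek(-2, END)): offset=17
After 2 (seek(+6, CUR)): offset=19
After 3 (seek(2, SET)): offset=2
After 4 (seek(0, SET)): offset=0

Answer: 0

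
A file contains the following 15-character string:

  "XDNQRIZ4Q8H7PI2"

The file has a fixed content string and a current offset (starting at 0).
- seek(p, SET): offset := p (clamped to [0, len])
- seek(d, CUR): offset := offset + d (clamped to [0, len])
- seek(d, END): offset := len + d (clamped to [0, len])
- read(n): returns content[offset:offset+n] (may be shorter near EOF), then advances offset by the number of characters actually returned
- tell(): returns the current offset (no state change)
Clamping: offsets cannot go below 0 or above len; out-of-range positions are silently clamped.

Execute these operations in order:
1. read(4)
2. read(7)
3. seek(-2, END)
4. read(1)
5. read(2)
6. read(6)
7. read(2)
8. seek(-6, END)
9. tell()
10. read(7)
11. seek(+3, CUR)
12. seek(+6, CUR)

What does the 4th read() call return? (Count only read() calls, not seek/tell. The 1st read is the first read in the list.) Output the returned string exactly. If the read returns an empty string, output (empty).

After 1 (read(4)): returned 'XDNQ', offset=4
After 2 (read(7)): returned 'RIZ4Q8H', offset=11
After 3 (seek(-2, END)): offset=13
After 4 (read(1)): returned 'I', offset=14
After 5 (read(2)): returned '2', offset=15
After 6 (read(6)): returned '', offset=15
After 7 (read(2)): returned '', offset=15
After 8 (seek(-6, END)): offset=9
After 9 (tell()): offset=9
After 10 (read(7)): returned '8H7PI2', offset=15
After 11 (seek(+3, CUR)): offset=15
After 12 (seek(+6, CUR)): offset=15

Answer: 2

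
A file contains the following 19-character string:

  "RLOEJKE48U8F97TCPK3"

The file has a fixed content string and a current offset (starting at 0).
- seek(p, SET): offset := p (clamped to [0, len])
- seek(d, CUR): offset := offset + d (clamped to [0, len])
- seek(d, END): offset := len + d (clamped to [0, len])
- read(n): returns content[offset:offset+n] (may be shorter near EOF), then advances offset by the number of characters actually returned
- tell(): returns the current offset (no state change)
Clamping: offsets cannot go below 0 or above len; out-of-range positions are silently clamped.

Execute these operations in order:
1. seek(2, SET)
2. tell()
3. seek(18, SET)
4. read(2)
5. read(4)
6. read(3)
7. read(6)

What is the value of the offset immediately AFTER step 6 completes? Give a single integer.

After 1 (seek(2, SET)): offset=2
After 2 (tell()): offset=2
After 3 (seek(18, SET)): offset=18
After 4 (read(2)): returned '3', offset=19
After 5 (read(4)): returned '', offset=19
After 6 (read(3)): returned '', offset=19

Answer: 19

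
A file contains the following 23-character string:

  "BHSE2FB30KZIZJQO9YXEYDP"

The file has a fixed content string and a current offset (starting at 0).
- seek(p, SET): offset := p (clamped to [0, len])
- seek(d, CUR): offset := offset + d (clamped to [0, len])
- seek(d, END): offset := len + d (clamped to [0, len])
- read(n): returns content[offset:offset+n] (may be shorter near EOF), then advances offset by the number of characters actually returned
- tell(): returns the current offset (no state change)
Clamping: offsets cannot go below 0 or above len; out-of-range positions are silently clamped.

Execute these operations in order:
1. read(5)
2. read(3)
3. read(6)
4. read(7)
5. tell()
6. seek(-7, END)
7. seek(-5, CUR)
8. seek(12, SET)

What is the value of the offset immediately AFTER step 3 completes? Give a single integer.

After 1 (read(5)): returned 'BHSE2', offset=5
After 2 (read(3)): returned 'FB3', offset=8
After 3 (read(6)): returned '0KZIZJ', offset=14

Answer: 14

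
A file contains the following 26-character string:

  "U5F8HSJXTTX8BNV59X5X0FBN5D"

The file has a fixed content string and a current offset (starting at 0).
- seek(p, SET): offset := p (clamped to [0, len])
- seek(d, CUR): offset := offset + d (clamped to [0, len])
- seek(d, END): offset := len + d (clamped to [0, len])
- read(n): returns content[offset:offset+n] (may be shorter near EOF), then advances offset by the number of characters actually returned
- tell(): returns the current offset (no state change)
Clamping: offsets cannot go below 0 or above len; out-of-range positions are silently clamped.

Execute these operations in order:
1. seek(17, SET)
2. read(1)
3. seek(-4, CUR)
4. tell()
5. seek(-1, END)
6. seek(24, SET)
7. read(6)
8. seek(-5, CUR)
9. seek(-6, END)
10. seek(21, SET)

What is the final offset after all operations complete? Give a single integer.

After 1 (seek(17, SET)): offset=17
After 2 (read(1)): returned 'X', offset=18
After 3 (seek(-4, CUR)): offset=14
After 4 (tell()): offset=14
After 5 (seek(-1, END)): offset=25
After 6 (seek(24, SET)): offset=24
After 7 (read(6)): returned '5D', offset=26
After 8 (seek(-5, CUR)): offset=21
After 9 (seek(-6, END)): offset=20
After 10 (seek(21, SET)): offset=21

Answer: 21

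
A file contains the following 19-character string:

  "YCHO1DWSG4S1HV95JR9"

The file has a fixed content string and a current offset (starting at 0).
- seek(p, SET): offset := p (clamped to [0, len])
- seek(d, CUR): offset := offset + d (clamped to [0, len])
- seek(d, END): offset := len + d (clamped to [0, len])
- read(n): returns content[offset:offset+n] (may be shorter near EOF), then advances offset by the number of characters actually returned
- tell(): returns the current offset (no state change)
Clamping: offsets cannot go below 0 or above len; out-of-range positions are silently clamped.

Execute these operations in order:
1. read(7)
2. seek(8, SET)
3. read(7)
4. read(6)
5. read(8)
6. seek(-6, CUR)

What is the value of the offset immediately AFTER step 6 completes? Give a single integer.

Answer: 13

Derivation:
After 1 (read(7)): returned 'YCHO1DW', offset=7
After 2 (seek(8, SET)): offset=8
After 3 (read(7)): returned 'G4S1HV9', offset=15
After 4 (read(6)): returned '5JR9', offset=19
After 5 (read(8)): returned '', offset=19
After 6 (seek(-6, CUR)): offset=13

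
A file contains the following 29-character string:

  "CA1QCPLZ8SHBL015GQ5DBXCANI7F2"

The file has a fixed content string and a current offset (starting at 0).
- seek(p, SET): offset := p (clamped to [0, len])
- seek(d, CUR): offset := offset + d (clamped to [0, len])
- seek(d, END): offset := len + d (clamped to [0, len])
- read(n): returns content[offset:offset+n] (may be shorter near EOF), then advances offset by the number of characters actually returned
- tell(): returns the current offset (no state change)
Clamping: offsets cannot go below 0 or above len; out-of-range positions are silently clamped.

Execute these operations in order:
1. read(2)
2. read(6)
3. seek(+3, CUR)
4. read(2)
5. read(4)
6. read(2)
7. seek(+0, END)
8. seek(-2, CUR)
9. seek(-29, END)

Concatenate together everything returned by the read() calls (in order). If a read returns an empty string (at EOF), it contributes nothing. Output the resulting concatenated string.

Answer: CA1QCPLZBL015GQ5

Derivation:
After 1 (read(2)): returned 'CA', offset=2
After 2 (read(6)): returned '1QCPLZ', offset=8
After 3 (seek(+3, CUR)): offset=11
After 4 (read(2)): returned 'BL', offset=13
After 5 (read(4)): returned '015G', offset=17
After 6 (read(2)): returned 'Q5', offset=19
After 7 (seek(+0, END)): offset=29
After 8 (seek(-2, CUR)): offset=27
After 9 (seek(-29, END)): offset=0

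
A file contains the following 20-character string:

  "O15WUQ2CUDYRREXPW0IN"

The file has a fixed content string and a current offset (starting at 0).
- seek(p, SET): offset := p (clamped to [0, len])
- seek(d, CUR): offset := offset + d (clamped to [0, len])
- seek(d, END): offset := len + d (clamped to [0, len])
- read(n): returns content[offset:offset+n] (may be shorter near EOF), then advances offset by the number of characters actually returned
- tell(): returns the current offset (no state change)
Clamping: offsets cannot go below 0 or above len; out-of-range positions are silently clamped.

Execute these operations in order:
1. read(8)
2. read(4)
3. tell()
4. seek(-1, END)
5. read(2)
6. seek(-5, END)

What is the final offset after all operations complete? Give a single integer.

After 1 (read(8)): returned 'O15WUQ2C', offset=8
After 2 (read(4)): returned 'UDYR', offset=12
After 3 (tell()): offset=12
After 4 (seek(-1, END)): offset=19
After 5 (read(2)): returned 'N', offset=20
After 6 (seek(-5, END)): offset=15

Answer: 15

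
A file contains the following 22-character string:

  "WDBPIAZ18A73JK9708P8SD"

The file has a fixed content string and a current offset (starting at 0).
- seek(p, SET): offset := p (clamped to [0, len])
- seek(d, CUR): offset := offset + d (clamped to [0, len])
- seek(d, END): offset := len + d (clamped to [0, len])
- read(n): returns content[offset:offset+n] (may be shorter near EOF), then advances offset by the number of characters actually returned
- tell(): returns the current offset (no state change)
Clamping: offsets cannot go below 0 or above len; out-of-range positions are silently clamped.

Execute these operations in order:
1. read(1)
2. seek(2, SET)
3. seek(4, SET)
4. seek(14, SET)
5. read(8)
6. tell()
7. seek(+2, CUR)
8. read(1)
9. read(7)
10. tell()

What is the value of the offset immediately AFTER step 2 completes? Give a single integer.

After 1 (read(1)): returned 'W', offset=1
After 2 (seek(2, SET)): offset=2

Answer: 2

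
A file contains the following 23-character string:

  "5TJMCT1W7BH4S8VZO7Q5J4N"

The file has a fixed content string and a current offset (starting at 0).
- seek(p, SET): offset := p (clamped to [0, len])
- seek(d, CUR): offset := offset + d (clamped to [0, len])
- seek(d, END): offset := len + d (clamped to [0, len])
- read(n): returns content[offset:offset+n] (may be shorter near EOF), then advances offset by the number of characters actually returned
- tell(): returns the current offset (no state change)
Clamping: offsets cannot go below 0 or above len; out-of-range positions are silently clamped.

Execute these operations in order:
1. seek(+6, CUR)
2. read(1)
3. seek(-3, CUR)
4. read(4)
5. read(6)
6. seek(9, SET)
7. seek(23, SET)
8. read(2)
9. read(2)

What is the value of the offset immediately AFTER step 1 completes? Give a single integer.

Answer: 6

Derivation:
After 1 (seek(+6, CUR)): offset=6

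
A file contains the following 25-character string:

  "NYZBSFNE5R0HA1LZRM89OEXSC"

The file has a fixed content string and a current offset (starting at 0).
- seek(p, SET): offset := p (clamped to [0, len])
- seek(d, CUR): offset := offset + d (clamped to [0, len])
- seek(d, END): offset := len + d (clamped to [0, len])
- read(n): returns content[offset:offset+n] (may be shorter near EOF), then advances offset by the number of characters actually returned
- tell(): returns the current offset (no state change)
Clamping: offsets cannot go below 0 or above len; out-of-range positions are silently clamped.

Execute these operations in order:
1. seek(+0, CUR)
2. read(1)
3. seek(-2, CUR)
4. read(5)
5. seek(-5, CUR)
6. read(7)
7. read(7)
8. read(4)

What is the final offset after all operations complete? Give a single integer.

Answer: 18

Derivation:
After 1 (seek(+0, CUR)): offset=0
After 2 (read(1)): returned 'N', offset=1
After 3 (seek(-2, CUR)): offset=0
After 4 (read(5)): returned 'NYZBS', offset=5
After 5 (seek(-5, CUR)): offset=0
After 6 (read(7)): returned 'NYZBSFN', offset=7
After 7 (read(7)): returned 'E5R0HA1', offset=14
After 8 (read(4)): returned 'LZRM', offset=18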